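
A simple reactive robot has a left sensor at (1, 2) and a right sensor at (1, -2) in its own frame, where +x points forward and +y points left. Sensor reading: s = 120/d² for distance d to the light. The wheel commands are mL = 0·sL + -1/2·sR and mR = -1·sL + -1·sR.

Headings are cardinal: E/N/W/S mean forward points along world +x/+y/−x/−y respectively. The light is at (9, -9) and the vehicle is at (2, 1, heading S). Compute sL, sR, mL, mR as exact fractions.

left sensor world pos  = (4, 0); dL² = 106
right sensor world pos = (0, 0); dR² = 162
sL = 120/106 = 60/53
sR = 120/162 = 20/27
mL = 0·sL + -1/2·sR = -10/27
mR = -1·sL + -1·sR = -2680/1431

60/53 20/27 -10/27 -2680/1431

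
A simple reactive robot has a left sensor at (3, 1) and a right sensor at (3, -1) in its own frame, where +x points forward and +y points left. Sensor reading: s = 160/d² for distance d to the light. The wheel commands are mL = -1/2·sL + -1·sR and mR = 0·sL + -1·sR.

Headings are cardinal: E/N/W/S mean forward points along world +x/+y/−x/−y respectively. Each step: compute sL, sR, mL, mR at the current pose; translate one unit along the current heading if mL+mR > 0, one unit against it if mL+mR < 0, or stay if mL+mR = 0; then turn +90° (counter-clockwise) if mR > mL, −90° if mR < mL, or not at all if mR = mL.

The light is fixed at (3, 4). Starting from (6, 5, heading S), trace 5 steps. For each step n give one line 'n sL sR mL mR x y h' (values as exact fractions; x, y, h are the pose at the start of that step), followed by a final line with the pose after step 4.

n=0: pose=(6,5,S); sL=8, sR=20; mL=-24, mR=-20; mL+mR=-44 → advance -1; mR−mL=4 → turn +1·90°
n=1: pose=(6,6,E); sL=32/9, sR=160/37; mL=-2032/333, mR=-160/37; mL+mR=-3472/333 → advance -1; mR−mL=16/9 → turn +1·90°
n=2: pose=(5,6,N); sL=80/13, sR=80/17; mL=-1720/221, mR=-80/17; mL+mR=-2760/221 → advance -1; mR−mL=40/13 → turn +1·90°
n=3: pose=(5,5,W); sL=160, sR=32; mL=-112, mR=-32; mL+mR=-144 → advance -1; mR−mL=80 → turn +1·90°
n=4: pose=(6,5,S); sL=8, sR=20; mL=-24, mR=-20; mL+mR=-44 → advance -1; mR−mL=4 → turn +1·90°

0 8 20 -24 -20 6 5 S
1 32/9 160/37 -2032/333 -160/37 6 6 E
2 80/13 80/17 -1720/221 -80/17 5 6 N
3 160 32 -112 -32 5 5 W
4 8 20 -24 -20 6 5 S
final 6 6 E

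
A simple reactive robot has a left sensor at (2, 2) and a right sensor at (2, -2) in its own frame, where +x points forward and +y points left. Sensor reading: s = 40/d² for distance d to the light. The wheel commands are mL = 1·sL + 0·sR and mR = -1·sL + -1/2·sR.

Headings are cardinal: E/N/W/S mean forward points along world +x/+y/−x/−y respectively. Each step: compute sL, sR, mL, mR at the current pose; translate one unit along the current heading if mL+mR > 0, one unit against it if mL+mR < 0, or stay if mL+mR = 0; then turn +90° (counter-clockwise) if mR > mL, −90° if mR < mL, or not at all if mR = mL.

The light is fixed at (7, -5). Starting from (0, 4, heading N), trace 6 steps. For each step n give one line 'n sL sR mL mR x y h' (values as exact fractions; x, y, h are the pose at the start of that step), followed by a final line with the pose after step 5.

n=0: pose=(0,4,N); sL=20/101, sR=20/73; mL=20/101, mR=-2470/7373; mL+mR=-10/73 → advance -1; mR−mL=-3930/7373 → turn -1·90°
n=1: pose=(0,3,E); sL=8/25, sR=40/61; mL=8/25, mR=-988/1525; mL+mR=-20/61 → advance -1; mR−mL=-1476/1525 → turn -1·90°
n=2: pose=(-1,3,S); sL=5/9, sR=5/17; mL=5/9, mR=-215/306; mL+mR=-5/34 → advance -1; mR−mL=-385/306 → turn -1·90°
n=3: pose=(-1,4,W); sL=40/149, sR=40/221; mL=40/149, mR=-11820/32929; mL+mR=-20/221 → advance -1; mR−mL=-20660/32929 → turn -1·90°
n=4: pose=(0,4,N); sL=20/101, sR=20/73; mL=20/101, mR=-2470/7373; mL+mR=-10/73 → advance -1; mR−mL=-3930/7373 → turn -1·90°
n=5: pose=(0,3,E); sL=8/25, sR=40/61; mL=8/25, mR=-988/1525; mL+mR=-20/61 → advance -1; mR−mL=-1476/1525 → turn -1·90°

0 20/101 20/73 20/101 -2470/7373 0 4 N
1 8/25 40/61 8/25 -988/1525 0 3 E
2 5/9 5/17 5/9 -215/306 -1 3 S
3 40/149 40/221 40/149 -11820/32929 -1 4 W
4 20/101 20/73 20/101 -2470/7373 0 4 N
5 8/25 40/61 8/25 -988/1525 0 3 E
final -1 3 S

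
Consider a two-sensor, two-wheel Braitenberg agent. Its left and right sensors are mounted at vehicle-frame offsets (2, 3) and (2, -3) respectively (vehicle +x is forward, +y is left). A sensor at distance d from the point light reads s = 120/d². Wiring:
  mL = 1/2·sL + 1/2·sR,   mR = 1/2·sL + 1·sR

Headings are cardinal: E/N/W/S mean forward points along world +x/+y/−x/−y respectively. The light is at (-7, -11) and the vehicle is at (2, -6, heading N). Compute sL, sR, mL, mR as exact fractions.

left sensor world pos  = (-1, -4); dL² = 85
right sensor world pos = (5, -4); dR² = 193
sL = 120/85 = 24/17
sR = 120/193 = 120/193
mL = 1/2·sL + 1/2·sR = 3336/3281
mR = 1/2·sL + 1·sR = 4356/3281

24/17 120/193 3336/3281 4356/3281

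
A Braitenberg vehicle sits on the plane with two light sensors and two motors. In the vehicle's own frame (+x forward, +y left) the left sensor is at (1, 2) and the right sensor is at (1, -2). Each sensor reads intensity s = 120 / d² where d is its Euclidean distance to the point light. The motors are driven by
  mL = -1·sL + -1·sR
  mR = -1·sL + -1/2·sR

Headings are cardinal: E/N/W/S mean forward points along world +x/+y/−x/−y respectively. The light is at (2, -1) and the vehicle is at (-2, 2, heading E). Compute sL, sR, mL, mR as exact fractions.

60/17 12 -264/17 -162/17

left sensor world pos  = (-1, 4); dL² = 34
right sensor world pos = (-1, 0); dR² = 10
sL = 120/34 = 60/17
sR = 120/10 = 12
mL = -1·sL + -1·sR = -264/17
mR = -1·sL + -1/2·sR = -162/17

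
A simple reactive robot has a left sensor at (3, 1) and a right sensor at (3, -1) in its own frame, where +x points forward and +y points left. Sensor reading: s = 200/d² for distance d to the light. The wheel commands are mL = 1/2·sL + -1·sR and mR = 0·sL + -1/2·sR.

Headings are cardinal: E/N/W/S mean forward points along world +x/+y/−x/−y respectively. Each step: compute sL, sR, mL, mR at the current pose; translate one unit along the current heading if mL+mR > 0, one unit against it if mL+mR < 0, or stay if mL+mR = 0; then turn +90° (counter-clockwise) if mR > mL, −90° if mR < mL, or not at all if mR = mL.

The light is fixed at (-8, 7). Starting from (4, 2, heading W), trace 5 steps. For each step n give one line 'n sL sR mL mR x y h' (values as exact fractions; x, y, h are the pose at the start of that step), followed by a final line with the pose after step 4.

0 200/117 200/97 -13700/11349 -100/97 4 2 W
1 10/13 25/26 -15/26 -25/52 5 2 S
2 40/53 200/281 -4980/14893 -100/281 5 3 E
3 100/109 20/17 -1330/1853 -10/17 4 3 S
4 200/229 200/241 -21700/55189 -100/241 4 4 E
final 3 4 S

n=0: pose=(4,2,W); sL=200/117, sR=200/97; mL=-13700/11349, mR=-100/97; mL+mR=-25400/11349 → advance -1; mR−mL=2000/11349 → turn +1·90°
n=1: pose=(5,2,S); sL=10/13, sR=25/26; mL=-15/26, mR=-25/52; mL+mR=-55/52 → advance -1; mR−mL=5/52 → turn +1·90°
n=2: pose=(5,3,E); sL=40/53, sR=200/281; mL=-4980/14893, mR=-100/281; mL+mR=-10280/14893 → advance -1; mR−mL=-320/14893 → turn -1·90°
n=3: pose=(4,3,S); sL=100/109, sR=20/17; mL=-1330/1853, mR=-10/17; mL+mR=-2420/1853 → advance -1; mR−mL=240/1853 → turn +1·90°
n=4: pose=(4,4,E); sL=200/229, sR=200/241; mL=-21700/55189, mR=-100/241; mL+mR=-44600/55189 → advance -1; mR−mL=-1200/55189 → turn -1·90°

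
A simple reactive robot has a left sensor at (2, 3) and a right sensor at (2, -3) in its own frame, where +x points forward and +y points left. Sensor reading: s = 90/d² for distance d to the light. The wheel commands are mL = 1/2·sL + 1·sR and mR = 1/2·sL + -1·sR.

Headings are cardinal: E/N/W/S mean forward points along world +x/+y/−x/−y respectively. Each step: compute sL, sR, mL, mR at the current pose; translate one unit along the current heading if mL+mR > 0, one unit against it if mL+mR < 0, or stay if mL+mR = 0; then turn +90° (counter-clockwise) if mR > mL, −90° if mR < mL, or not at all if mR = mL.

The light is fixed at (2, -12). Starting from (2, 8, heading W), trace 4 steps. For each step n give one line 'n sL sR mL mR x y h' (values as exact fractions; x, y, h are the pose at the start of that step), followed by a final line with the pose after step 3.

n=0: pose=(2,8,W); sL=90/293, sR=90/533; mL=50355/156169, mR=-2385/156169; mL+mR=90/293 → advance +1; mR−mL=-180/533 → turn -1·90°
n=1: pose=(1,8,N); sL=9/50, sR=45/244; mL=837/3050, mR=-144/1525; mL+mR=9/50 → advance +1; mR−mL=-45/122 → turn -1·90°
n=2: pose=(1,9,E); sL=90/577, sR=18/65; mL=13311/37505, mR=-7461/37505; mL+mR=90/577 → advance +1; mR−mL=-36/65 → turn -1·90°
n=3: pose=(2,9,S); sL=9/37, sR=9/37; mL=27/74, mR=-9/74; mL+mR=9/37 → advance +1; mR−mL=-18/37 → turn -1·90°

0 90/293 90/533 50355/156169 -2385/156169 2 8 W
1 9/50 45/244 837/3050 -144/1525 1 8 N
2 90/577 18/65 13311/37505 -7461/37505 1 9 E
3 9/37 9/37 27/74 -9/74 2 9 S
final 2 8 W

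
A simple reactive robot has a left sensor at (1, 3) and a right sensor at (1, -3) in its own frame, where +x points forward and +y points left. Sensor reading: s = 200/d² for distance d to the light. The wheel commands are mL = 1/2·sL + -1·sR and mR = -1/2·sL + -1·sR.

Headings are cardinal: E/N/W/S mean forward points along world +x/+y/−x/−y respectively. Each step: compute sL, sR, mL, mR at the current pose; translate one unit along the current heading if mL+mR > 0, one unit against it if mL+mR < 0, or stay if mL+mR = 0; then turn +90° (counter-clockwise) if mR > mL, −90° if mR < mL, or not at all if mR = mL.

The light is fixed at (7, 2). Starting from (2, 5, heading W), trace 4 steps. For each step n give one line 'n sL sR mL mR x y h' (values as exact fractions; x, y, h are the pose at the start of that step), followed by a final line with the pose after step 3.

n=0: pose=(2,5,W); sL=50/9, sR=25/9; mL=0, mR=-50/9; mL+mR=-50/9 → advance -1; mR−mL=-50/9 → turn -1·90°
n=1: pose=(3,5,N); sL=40/13, sR=200/17; mL=-2260/221, mR=-2940/221; mL+mR=-400/17 → advance -1; mR−mL=-40/13 → turn -1·90°
n=2: pose=(3,4,E); sL=100/17, sR=20; mL=-290/17, mR=-390/17; mL+mR=-40 → advance -1; mR−mL=-100/17 → turn -1·90°
n=3: pose=(2,4,S); sL=40, sR=40/13; mL=220/13, mR=-300/13; mL+mR=-80/13 → advance -1; mR−mL=-40 → turn -1·90°

0 50/9 25/9 0 -50/9 2 5 W
1 40/13 200/17 -2260/221 -2940/221 3 5 N
2 100/17 20 -290/17 -390/17 3 4 E
3 40 40/13 220/13 -300/13 2 4 S
final 2 5 W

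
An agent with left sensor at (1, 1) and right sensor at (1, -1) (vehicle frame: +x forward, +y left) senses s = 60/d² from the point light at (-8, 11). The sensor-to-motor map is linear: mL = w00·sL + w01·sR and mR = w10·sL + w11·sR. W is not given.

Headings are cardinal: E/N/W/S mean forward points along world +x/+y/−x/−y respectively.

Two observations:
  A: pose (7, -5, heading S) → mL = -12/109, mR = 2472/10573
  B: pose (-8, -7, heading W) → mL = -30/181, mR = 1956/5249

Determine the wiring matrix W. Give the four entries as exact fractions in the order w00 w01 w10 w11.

obs A: pose=(7,-5,S) → sL=12/109, sR=12/97, mL=-12/109, mR=2472/10573
obs B: pose=(-8,-7,W) → sL=30/181, sR=6/29, mL=-30/181, mR=1956/5249
sensor matrix S = [[12/109, 12/97], [30/181, 6/29]]; det S = 126144/55497677
solve [mL_A; mL_B] = S·[w00; w01] and [mR_A; mR_B] = S·[w10; w11]:
  w00 = -1, w01 = 0, w10 = 1, w11 = 1

-1 0 1 1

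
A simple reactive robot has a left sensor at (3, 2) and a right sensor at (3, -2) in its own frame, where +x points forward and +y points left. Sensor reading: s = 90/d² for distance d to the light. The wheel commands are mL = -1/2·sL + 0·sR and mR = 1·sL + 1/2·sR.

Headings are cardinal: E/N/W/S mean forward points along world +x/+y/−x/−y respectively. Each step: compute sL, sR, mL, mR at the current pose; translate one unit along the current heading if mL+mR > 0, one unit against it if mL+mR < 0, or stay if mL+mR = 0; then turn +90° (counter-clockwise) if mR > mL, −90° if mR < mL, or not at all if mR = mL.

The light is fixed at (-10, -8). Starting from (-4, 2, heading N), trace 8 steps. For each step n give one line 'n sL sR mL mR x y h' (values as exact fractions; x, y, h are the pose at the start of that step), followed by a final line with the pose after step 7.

n=0: pose=(-4,2,N); sL=18/37, sR=90/233; mL=-9/37, mR=5859/8621; mL+mR=3762/8621 → advance +1; mR−mL=7956/8621 → turn +1·90°
n=1: pose=(-4,3,W); sL=1, sR=45/89; mL=-1/2, mR=223/178; mL+mR=67/89 → advance +1; mR−mL=156/89 → turn +1·90°
n=2: pose=(-5,3,S); sL=90/113, sR=90/73; mL=-45/113, mR=11655/8249; mL+mR=8370/8249 → advance +1; mR−mL=14940/8249 → turn +1·90°
n=3: pose=(-5,2,E); sL=45/104, sR=45/64; mL=-45/208, mR=1305/1664; mL+mR=945/1664 → advance +1; mR−mL=1665/1664 → turn +1·90°
n=4: pose=(-4,2,N); sL=18/37, sR=90/233; mL=-9/37, mR=5859/8621; mL+mR=3762/8621 → advance +1; mR−mL=7956/8621 → turn +1·90°
n=5: pose=(-4,3,W); sL=1, sR=45/89; mL=-1/2, mR=223/178; mL+mR=67/89 → advance +1; mR−mL=156/89 → turn +1·90°
n=6: pose=(-5,3,S); sL=90/113, sR=90/73; mL=-45/113, mR=11655/8249; mL+mR=8370/8249 → advance +1; mR−mL=14940/8249 → turn +1·90°
n=7: pose=(-5,2,E); sL=45/104, sR=45/64; mL=-45/208, mR=1305/1664; mL+mR=945/1664 → advance +1; mR−mL=1665/1664 → turn +1·90°

0 18/37 90/233 -9/37 5859/8621 -4 2 N
1 1 45/89 -1/2 223/178 -4 3 W
2 90/113 90/73 -45/113 11655/8249 -5 3 S
3 45/104 45/64 -45/208 1305/1664 -5 2 E
4 18/37 90/233 -9/37 5859/8621 -4 2 N
5 1 45/89 -1/2 223/178 -4 3 W
6 90/113 90/73 -45/113 11655/8249 -5 3 S
7 45/104 45/64 -45/208 1305/1664 -5 2 E
final -4 2 N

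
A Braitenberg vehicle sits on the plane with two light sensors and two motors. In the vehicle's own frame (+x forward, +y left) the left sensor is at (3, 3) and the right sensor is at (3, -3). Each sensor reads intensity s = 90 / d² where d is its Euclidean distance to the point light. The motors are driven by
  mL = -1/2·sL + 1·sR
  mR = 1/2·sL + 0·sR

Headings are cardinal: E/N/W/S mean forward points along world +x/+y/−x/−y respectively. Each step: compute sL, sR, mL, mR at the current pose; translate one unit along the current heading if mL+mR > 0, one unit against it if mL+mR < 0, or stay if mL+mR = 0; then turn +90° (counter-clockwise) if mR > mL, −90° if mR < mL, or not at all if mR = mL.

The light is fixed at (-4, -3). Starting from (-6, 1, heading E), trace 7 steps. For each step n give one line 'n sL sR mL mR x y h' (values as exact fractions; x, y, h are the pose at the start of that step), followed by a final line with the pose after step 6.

n=0: pose=(-6,1,E); sL=9/5, sR=45; mL=441/10, mR=9/10; mL+mR=45 → advance +1; mR−mL=-216/5 → turn -1·90°
n=1: pose=(-5,1,S); sL=18, sR=90/17; mL=-63/17, mR=9; mL+mR=90/17 → advance +1; mR−mL=216/17 → turn +1·90°
n=2: pose=(-5,0,E); sL=9/4, sR=45/2; mL=171/8, mR=9/8; mL+mR=45/2 → advance +1; mR−mL=-81/4 → turn -1·90°
n=3: pose=(-4,0,S); sL=10, sR=10; mL=5, mR=5; mL+mR=10 → advance +1; mR−mL=0 → turn +0·90°
n=4: pose=(-4,-1,S); sL=9, sR=9; mL=9/2, mR=9/2; mL+mR=9 → advance +1; mR−mL=0 → turn +0·90°
n=5: pose=(-4,-2,S); sL=90/13, sR=90/13; mL=45/13, mR=45/13; mL+mR=90/13 → advance +1; mR−mL=0 → turn +0·90°
n=6: pose=(-4,-3,S); sL=5, sR=5; mL=5/2, mR=5/2; mL+mR=5 → advance +1; mR−mL=0 → turn +0·90°

0 9/5 45 441/10 9/10 -6 1 E
1 18 90/17 -63/17 9 -5 1 S
2 9/4 45/2 171/8 9/8 -5 0 E
3 10 10 5 5 -4 0 S
4 9 9 9/2 9/2 -4 -1 S
5 90/13 90/13 45/13 45/13 -4 -2 S
6 5 5 5/2 5/2 -4 -3 S
final -4 -4 S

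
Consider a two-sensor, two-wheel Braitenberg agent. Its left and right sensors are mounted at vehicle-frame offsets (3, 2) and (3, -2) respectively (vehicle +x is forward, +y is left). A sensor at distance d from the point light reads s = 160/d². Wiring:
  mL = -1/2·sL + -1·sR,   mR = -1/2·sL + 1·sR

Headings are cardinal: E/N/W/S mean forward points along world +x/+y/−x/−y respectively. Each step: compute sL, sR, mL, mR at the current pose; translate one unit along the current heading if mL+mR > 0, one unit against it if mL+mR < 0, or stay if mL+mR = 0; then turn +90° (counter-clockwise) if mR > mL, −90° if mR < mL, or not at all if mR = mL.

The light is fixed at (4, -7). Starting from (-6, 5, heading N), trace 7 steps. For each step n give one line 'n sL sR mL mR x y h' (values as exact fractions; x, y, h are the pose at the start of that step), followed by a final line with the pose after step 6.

n=0: pose=(-6,5,N); sL=160/369, sR=160/289; mL=-82160/106641, mR=35920/106641; mL+mR=-160/369 → advance -1; mR−mL=320/289 → turn +1·90°
n=1: pose=(-6,4,W); sL=16/25, sR=80/169; mL=-3352/4225, mR=648/4225; mL+mR=-16/25 → advance -1; mR−mL=160/169 → turn +1·90°
n=2: pose=(-5,4,S); sL=160/113, sR=32/37; mL=-6576/4181, mR=656/4181; mL+mR=-160/113 → advance -1; mR−mL=64/37 → turn +1·90°
n=3: pose=(-5,5,E); sL=20/29, sR=20/17; mL=-750/493, mR=410/493; mL+mR=-20/29 → advance -1; mR−mL=40/17 → turn +1·90°
n=4: pose=(-6,5,N); sL=160/369, sR=160/289; mL=-82160/106641, mR=35920/106641; mL+mR=-160/369 → advance -1; mR−mL=320/289 → turn +1·90°
n=5: pose=(-6,4,W); sL=16/25, sR=80/169; mL=-3352/4225, mR=648/4225; mL+mR=-16/25 → advance -1; mR−mL=160/169 → turn +1·90°
n=6: pose=(-5,4,S); sL=160/113, sR=32/37; mL=-6576/4181, mR=656/4181; mL+mR=-160/113 → advance -1; mR−mL=64/37 → turn +1·90°

0 160/369 160/289 -82160/106641 35920/106641 -6 5 N
1 16/25 80/169 -3352/4225 648/4225 -6 4 W
2 160/113 32/37 -6576/4181 656/4181 -5 4 S
3 20/29 20/17 -750/493 410/493 -5 5 E
4 160/369 160/289 -82160/106641 35920/106641 -6 5 N
5 16/25 80/169 -3352/4225 648/4225 -6 4 W
6 160/113 32/37 -6576/4181 656/4181 -5 4 S
final -5 5 E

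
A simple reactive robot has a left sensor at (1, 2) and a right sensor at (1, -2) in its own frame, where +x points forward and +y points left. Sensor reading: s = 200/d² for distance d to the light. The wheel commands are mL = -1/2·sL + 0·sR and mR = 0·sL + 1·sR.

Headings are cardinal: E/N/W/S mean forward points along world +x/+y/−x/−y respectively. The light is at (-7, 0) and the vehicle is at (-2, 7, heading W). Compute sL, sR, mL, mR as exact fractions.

200/41 200/97 -100/41 200/97

left sensor world pos  = (-3, 5); dL² = 41
right sensor world pos = (-3, 9); dR² = 97
sL = 200/41 = 200/41
sR = 200/97 = 200/97
mL = -1/2·sL + 0·sR = -100/41
mR = 0·sL + 1·sR = 200/97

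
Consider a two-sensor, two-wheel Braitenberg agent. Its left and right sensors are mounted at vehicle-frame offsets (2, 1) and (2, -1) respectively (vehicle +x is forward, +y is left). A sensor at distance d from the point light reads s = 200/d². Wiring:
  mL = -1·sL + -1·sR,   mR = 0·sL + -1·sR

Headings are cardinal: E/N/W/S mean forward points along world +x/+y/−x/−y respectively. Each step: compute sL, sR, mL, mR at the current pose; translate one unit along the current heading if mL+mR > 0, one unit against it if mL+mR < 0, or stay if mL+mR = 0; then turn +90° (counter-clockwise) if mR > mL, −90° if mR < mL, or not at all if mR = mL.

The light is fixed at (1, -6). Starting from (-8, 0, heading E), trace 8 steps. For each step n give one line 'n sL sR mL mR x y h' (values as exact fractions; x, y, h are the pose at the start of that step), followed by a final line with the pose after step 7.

n=0: pose=(-8,0,E); sL=100/49, sR=100/37; mL=-8600/1813, mR=-100/37; mL+mR=-13500/1813 → advance -1; mR−mL=100/49 → turn +1·90°
n=1: pose=(-9,0,N); sL=40/37, sR=40/29; mL=-2640/1073, mR=-40/29; mL+mR=-4120/1073 → advance -1; mR−mL=40/37 → turn +1·90°
n=2: pose=(-9,-1,W); sL=5/4, sR=10/9; mL=-85/36, mR=-10/9; mL+mR=-125/36 → advance -1; mR−mL=5/4 → turn +1·90°
n=3: pose=(-8,-1,S); sL=200/73, sR=200/109; mL=-36400/7957, mR=-200/109; mL+mR=-51000/7957 → advance -1; mR−mL=200/73 → turn +1·90°
n=4: pose=(-8,0,E); sL=100/49, sR=100/37; mL=-8600/1813, mR=-100/37; mL+mR=-13500/1813 → advance -1; mR−mL=100/49 → turn +1·90°
n=5: pose=(-9,0,N); sL=40/37, sR=40/29; mL=-2640/1073, mR=-40/29; mL+mR=-4120/1073 → advance -1; mR−mL=40/37 → turn +1·90°
n=6: pose=(-9,-1,W); sL=5/4, sR=10/9; mL=-85/36, mR=-10/9; mL+mR=-125/36 → advance -1; mR−mL=5/4 → turn +1·90°
n=7: pose=(-8,-1,S); sL=200/73, sR=200/109; mL=-36400/7957, mR=-200/109; mL+mR=-51000/7957 → advance -1; mR−mL=200/73 → turn +1·90°

0 100/49 100/37 -8600/1813 -100/37 -8 0 E
1 40/37 40/29 -2640/1073 -40/29 -9 0 N
2 5/4 10/9 -85/36 -10/9 -9 -1 W
3 200/73 200/109 -36400/7957 -200/109 -8 -1 S
4 100/49 100/37 -8600/1813 -100/37 -8 0 E
5 40/37 40/29 -2640/1073 -40/29 -9 0 N
6 5/4 10/9 -85/36 -10/9 -9 -1 W
7 200/73 200/109 -36400/7957 -200/109 -8 -1 S
final -8 0 E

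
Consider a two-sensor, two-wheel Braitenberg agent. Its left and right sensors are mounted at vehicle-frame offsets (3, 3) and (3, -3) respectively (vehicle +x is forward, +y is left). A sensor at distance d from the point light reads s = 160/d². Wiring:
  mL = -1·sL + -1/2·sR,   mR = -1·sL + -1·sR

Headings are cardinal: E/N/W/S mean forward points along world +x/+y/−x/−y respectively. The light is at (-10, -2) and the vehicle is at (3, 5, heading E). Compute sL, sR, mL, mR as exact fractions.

left sensor world pos  = (6, 8); dL² = 356
right sensor world pos = (6, 2); dR² = 272
sL = 160/356 = 40/89
sR = 160/272 = 10/17
mL = -1·sL + -1/2·sR = -1125/1513
mR = -1·sL + -1·sR = -1570/1513

40/89 10/17 -1125/1513 -1570/1513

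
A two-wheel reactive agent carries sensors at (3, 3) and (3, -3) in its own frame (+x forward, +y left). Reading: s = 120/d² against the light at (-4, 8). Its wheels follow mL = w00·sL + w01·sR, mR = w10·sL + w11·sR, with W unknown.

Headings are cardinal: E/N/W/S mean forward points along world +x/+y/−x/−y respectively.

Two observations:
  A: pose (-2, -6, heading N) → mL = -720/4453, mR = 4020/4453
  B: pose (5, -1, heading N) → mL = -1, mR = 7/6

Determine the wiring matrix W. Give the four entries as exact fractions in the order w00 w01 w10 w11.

obs A: pose=(-2,-6,N) → sL=60/61, sR=60/73, mL=-720/4453, mR=4020/4453
obs B: pose=(5,-1,N) → sL=5/3, sR=2/3, mL=-1, mR=7/6
sensor matrix S = [[60/61, 60/73], [5/3, 2/3]]; det S = -3180/4453
solve [mL_A; mL_B] = S·[w00; w01] and [mR_A; mR_B] = S·[w10; w11]:
  w00 = -1, w01 = 1, w10 = 1/2, w11 = 1/2

-1 1 1/2 1/2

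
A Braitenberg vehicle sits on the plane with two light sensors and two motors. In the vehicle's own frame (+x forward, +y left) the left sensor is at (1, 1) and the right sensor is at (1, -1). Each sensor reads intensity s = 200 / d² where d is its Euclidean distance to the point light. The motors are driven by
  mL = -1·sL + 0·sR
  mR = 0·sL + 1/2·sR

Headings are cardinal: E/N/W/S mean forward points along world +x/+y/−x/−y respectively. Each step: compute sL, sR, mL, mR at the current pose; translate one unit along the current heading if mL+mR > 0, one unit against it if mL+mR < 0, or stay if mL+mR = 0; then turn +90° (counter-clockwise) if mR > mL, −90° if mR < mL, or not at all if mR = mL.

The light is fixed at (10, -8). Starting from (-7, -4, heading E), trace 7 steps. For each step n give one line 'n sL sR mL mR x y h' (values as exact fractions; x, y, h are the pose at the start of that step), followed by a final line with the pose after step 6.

0 200/281 40/53 -200/281 20/53 -7 -4 E
1 100/193 100/157 -100/193 50/157 -8 -4 N
2 40/73 200/377 -40/73 100/377 -8 -5 W
3 10/13 25/41 -10/13 25/82 -7 -5 S
4 200/281 40/53 -200/281 20/53 -7 -4 E
5 100/193 100/157 -100/193 50/157 -8 -4 N
6 40/73 200/377 -40/73 100/377 -8 -5 W
final -7 -5 S

n=0: pose=(-7,-4,E); sL=200/281, sR=40/53; mL=-200/281, mR=20/53; mL+mR=-4980/14893 → advance -1; mR−mL=16220/14893 → turn +1·90°
n=1: pose=(-8,-4,N); sL=100/193, sR=100/157; mL=-100/193, mR=50/157; mL+mR=-6050/30301 → advance -1; mR−mL=25350/30301 → turn +1·90°
n=2: pose=(-8,-5,W); sL=40/73, sR=200/377; mL=-40/73, mR=100/377; mL+mR=-7780/27521 → advance -1; mR−mL=22380/27521 → turn +1·90°
n=3: pose=(-7,-5,S); sL=10/13, sR=25/41; mL=-10/13, mR=25/82; mL+mR=-495/1066 → advance -1; mR−mL=1145/1066 → turn +1·90°
n=4: pose=(-7,-4,E); sL=200/281, sR=40/53; mL=-200/281, mR=20/53; mL+mR=-4980/14893 → advance -1; mR−mL=16220/14893 → turn +1·90°
n=5: pose=(-8,-4,N); sL=100/193, sR=100/157; mL=-100/193, mR=50/157; mL+mR=-6050/30301 → advance -1; mR−mL=25350/30301 → turn +1·90°
n=6: pose=(-8,-5,W); sL=40/73, sR=200/377; mL=-40/73, mR=100/377; mL+mR=-7780/27521 → advance -1; mR−mL=22380/27521 → turn +1·90°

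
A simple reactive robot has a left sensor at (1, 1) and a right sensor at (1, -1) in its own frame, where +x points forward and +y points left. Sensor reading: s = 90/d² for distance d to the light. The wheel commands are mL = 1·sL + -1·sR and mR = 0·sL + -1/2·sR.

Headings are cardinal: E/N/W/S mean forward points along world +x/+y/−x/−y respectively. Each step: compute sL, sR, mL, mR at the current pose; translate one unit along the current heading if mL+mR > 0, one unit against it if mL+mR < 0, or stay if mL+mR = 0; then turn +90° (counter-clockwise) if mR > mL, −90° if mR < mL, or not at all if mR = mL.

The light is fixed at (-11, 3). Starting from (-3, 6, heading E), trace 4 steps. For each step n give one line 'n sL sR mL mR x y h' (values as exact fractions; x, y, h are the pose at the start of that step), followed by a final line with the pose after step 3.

n=0: pose=(-3,6,E); sL=90/97, sR=18/17; mL=-216/1649, mR=-9/17; mL+mR=-1089/1649 → advance -1; mR−mL=-657/1649 → turn -1·90°
n=1: pose=(-4,6,S); sL=45/34, sR=9/4; mL=-63/68, mR=-9/8; mL+mR=-279/136 → advance -1; mR−mL=-27/136 → turn -1·90°
n=2: pose=(-4,7,W); sL=2, sR=90/61; mL=32/61, mR=-45/61; mL+mR=-13/61 → advance -1; mR−mL=-77/61 → turn -1·90°
n=3: pose=(-3,7,N); sL=45/37, sR=45/53; mL=720/1961, mR=-45/106; mL+mR=-225/3922 → advance -1; mR−mL=-3105/3922 → turn -1·90°

0 90/97 18/17 -216/1649 -9/17 -3 6 E
1 45/34 9/4 -63/68 -9/8 -4 6 S
2 2 90/61 32/61 -45/61 -4 7 W
3 45/37 45/53 720/1961 -45/106 -3 7 N
final -3 6 E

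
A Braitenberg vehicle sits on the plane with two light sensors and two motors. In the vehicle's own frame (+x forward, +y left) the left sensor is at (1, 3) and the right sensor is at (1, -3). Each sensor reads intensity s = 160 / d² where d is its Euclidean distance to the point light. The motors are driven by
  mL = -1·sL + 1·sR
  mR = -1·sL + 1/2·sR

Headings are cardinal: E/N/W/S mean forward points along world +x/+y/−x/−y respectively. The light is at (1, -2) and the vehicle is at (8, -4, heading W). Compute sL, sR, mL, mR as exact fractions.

left sensor world pos  = (7, -7); dL² = 61
right sensor world pos = (7, -1); dR² = 37
sL = 160/61 = 160/61
sR = 160/37 = 160/37
mL = -1·sL + 1·sR = 3840/2257
mR = -1·sL + 1/2·sR = -1040/2257

160/61 160/37 3840/2257 -1040/2257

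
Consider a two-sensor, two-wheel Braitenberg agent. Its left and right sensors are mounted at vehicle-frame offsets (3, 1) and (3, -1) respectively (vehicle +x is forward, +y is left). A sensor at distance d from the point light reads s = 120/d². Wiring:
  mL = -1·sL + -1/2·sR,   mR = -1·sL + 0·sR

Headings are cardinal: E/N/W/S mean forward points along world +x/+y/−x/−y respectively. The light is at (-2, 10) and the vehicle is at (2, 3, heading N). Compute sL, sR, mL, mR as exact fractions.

left sensor world pos  = (1, 6); dL² = 25
right sensor world pos = (3, 6); dR² = 41
sL = 120/25 = 24/5
sR = 120/41 = 120/41
mL = -1·sL + -1/2·sR = -1284/205
mR = -1·sL + 0·sR = -24/5

24/5 120/41 -1284/205 -24/5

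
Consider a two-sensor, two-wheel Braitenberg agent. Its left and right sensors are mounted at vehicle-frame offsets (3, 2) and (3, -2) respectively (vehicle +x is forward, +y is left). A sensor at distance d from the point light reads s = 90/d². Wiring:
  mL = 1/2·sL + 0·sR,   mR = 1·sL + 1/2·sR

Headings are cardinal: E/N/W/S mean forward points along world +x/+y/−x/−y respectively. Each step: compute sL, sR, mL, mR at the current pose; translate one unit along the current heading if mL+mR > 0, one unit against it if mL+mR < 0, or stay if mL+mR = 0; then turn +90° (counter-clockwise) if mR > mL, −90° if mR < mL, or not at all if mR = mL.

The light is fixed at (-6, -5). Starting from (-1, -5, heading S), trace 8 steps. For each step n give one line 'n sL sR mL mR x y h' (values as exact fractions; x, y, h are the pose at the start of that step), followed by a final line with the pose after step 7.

0 45/29 5 45/58 235/58 -1 -5 S
1 18/13 90/73 9/13 1899/949 -1 -6 E
2 9/2 45/34 9/4 351/68 0 -6 N
3 90/13 90/13 45/13 135/13 0 -5 W
4 45/29 5 45/58 235/58 -1 -5 S
5 18/13 90/73 9/13 1899/949 -1 -6 E
6 9/2 45/34 9/4 351/68 0 -6 N
7 90/13 90/13 45/13 135/13 0 -5 W
final -1 -5 S

n=0: pose=(-1,-5,S); sL=45/29, sR=5; mL=45/58, mR=235/58; mL+mR=140/29 → advance +1; mR−mL=95/29 → turn +1·90°
n=1: pose=(-1,-6,E); sL=18/13, sR=90/73; mL=9/13, mR=1899/949; mL+mR=2556/949 → advance +1; mR−mL=1242/949 → turn +1·90°
n=2: pose=(0,-6,N); sL=9/2, sR=45/34; mL=9/4, mR=351/68; mL+mR=126/17 → advance +1; mR−mL=99/34 → turn +1·90°
n=3: pose=(0,-5,W); sL=90/13, sR=90/13; mL=45/13, mR=135/13; mL+mR=180/13 → advance +1; mR−mL=90/13 → turn +1·90°
n=4: pose=(-1,-5,S); sL=45/29, sR=5; mL=45/58, mR=235/58; mL+mR=140/29 → advance +1; mR−mL=95/29 → turn +1·90°
n=5: pose=(-1,-6,E); sL=18/13, sR=90/73; mL=9/13, mR=1899/949; mL+mR=2556/949 → advance +1; mR−mL=1242/949 → turn +1·90°
n=6: pose=(0,-6,N); sL=9/2, sR=45/34; mL=9/4, mR=351/68; mL+mR=126/17 → advance +1; mR−mL=99/34 → turn +1·90°
n=7: pose=(0,-5,W); sL=90/13, sR=90/13; mL=45/13, mR=135/13; mL+mR=180/13 → advance +1; mR−mL=90/13 → turn +1·90°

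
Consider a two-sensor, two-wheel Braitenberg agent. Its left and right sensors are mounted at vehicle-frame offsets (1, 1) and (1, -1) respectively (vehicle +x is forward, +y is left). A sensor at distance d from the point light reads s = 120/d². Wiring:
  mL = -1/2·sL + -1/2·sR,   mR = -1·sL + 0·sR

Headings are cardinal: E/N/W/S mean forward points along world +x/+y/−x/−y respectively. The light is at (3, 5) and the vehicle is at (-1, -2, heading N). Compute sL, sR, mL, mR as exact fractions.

120/61 8/3 -424/183 -120/61

left sensor world pos  = (-2, -1); dL² = 61
right sensor world pos = (0, -1); dR² = 45
sL = 120/61 = 120/61
sR = 120/45 = 8/3
mL = -1/2·sL + -1/2·sR = -424/183
mR = -1·sL + 0·sR = -120/61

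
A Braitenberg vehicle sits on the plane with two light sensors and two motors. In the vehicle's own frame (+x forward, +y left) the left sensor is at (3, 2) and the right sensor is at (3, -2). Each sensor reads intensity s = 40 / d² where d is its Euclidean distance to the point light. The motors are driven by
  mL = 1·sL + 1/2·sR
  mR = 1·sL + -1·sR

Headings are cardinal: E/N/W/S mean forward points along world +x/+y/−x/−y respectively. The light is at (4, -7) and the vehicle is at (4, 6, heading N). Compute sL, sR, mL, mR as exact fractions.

left sensor world pos  = (2, 9); dL² = 260
right sensor world pos = (6, 9); dR² = 260
sL = 40/260 = 2/13
sR = 40/260 = 2/13
mL = 1·sL + 1/2·sR = 3/13
mR = 1·sL + -1·sR = 0

2/13 2/13 3/13 0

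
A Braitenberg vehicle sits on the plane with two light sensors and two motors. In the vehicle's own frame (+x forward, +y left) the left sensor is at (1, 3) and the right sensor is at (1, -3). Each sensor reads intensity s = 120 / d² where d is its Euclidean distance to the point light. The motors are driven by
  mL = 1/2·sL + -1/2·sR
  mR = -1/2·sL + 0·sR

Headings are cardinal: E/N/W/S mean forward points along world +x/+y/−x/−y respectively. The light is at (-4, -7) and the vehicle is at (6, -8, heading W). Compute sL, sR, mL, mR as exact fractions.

120/97 24/17 -144/1649 -60/97

left sensor world pos  = (5, -11); dL² = 97
right sensor world pos = (5, -5); dR² = 85
sL = 120/97 = 120/97
sR = 120/85 = 24/17
mL = 1/2·sL + -1/2·sR = -144/1649
mR = -1/2·sL + 0·sR = -60/97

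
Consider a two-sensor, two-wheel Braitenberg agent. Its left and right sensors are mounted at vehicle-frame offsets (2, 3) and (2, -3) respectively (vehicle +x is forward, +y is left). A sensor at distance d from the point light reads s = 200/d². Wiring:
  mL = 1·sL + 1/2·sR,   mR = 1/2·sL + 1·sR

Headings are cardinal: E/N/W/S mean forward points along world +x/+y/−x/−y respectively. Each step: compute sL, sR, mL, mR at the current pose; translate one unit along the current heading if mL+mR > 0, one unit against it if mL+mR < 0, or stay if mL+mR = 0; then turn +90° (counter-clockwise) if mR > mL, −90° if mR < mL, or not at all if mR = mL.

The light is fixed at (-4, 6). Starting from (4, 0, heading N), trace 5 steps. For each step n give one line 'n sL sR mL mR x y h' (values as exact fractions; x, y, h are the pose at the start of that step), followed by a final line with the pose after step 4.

n=0: pose=(4,0,N); sL=200/41, sR=200/137; mL=31500/5617, mR=21900/5617; mL+mR=53400/5617 → advance +1; mR−mL=-9600/5617 → turn -1·90°
n=1: pose=(4,1,E); sL=25/13, sR=50/41; mL=1350/533, mR=2325/1066; mL+mR=5025/1066 → advance +1; mR−mL=-375/1066 → turn -1·90°
n=2: pose=(5,1,S); sL=200/193, sR=40/17; mL=7260/3281, mR=9420/3281; mL+mR=16680/3281 → advance +1; mR−mL=2160/3281 → turn +1·90°
n=3: pose=(5,0,E); sL=20/13, sR=100/101; mL=2670/1313, mR=2310/1313; mL+mR=4980/1313 → advance +1; mR−mL=-360/1313 → turn -1·90°
n=4: pose=(6,0,S); sL=200/233, sR=200/113; mL=45900/26329, mR=57900/26329; mL+mR=103800/26329 → advance +1; mR−mL=12000/26329 → turn +1·90°

0 200/41 200/137 31500/5617 21900/5617 4 0 N
1 25/13 50/41 1350/533 2325/1066 4 1 E
2 200/193 40/17 7260/3281 9420/3281 5 1 S
3 20/13 100/101 2670/1313 2310/1313 5 0 E
4 200/233 200/113 45900/26329 57900/26329 6 0 S
final 6 -1 E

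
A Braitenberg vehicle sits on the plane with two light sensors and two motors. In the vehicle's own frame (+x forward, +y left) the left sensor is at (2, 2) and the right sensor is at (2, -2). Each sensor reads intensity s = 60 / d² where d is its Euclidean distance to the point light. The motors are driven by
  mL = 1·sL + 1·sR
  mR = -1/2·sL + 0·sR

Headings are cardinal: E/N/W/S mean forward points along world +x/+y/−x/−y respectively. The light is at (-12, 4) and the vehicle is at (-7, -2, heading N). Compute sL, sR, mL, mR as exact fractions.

left sensor world pos  = (-9, 0); dL² = 25
right sensor world pos = (-5, 0); dR² = 65
sL = 60/25 = 12/5
sR = 60/65 = 12/13
mL = 1·sL + 1·sR = 216/65
mR = -1/2·sL + 0·sR = -6/5

12/5 12/13 216/65 -6/5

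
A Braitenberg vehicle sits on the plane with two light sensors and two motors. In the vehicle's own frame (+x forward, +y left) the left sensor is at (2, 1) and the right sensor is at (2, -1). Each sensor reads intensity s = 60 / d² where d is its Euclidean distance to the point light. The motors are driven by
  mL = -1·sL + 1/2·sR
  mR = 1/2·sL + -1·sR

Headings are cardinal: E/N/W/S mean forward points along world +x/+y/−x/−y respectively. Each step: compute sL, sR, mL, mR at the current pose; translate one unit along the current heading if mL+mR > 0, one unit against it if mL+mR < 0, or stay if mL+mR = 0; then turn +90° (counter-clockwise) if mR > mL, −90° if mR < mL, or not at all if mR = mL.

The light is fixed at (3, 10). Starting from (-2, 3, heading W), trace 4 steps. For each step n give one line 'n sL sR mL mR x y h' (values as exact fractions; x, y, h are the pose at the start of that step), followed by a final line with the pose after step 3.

n=0: pose=(-2,3,W); sL=60/113, sR=12/17; mL=-342/1921, mR=-846/1921; mL+mR=-1188/1921 → advance -1; mR−mL=-504/1921 → turn -1·90°
n=1: pose=(-1,3,N); sL=6/5, sR=30/17; mL=-27/85, mR=-99/85; mL+mR=-126/85 → advance -1; mR−mL=-72/85 → turn -1·90°
n=2: pose=(-1,2,E); sL=60/53, sR=12/17; mL=-702/901, mR=-126/901; mL+mR=-828/901 → advance -1; mR−mL=576/901 → turn +1·90°
n=3: pose=(-2,2,N); sL=5/6, sR=15/13; mL=-10/39, mR=-115/156; mL+mR=-155/156 → advance -1; mR−mL=-25/52 → turn -1·90°

0 60/113 12/17 -342/1921 -846/1921 -2 3 W
1 6/5 30/17 -27/85 -99/85 -1 3 N
2 60/53 12/17 -702/901 -126/901 -1 2 E
3 5/6 15/13 -10/39 -115/156 -2 2 N
final -2 1 E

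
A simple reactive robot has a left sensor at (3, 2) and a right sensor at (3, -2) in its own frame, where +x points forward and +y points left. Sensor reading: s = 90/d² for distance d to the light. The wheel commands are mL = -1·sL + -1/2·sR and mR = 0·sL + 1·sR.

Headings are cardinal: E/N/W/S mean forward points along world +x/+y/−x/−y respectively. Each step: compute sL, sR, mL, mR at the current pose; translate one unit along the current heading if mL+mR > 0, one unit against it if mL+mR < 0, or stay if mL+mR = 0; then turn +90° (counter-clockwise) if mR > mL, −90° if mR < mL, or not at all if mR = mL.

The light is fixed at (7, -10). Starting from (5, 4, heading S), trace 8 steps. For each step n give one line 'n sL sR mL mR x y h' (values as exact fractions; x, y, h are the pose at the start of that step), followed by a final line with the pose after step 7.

n=0: pose=(5,4,S); sL=90/121, sR=90/137; mL=-17775/16577, mR=90/137; mL+mR=-6885/16577 → advance -1; mR−mL=28665/16577 → turn +1·90°
n=1: pose=(5,5,E); sL=9/29, sR=9/17; mL=-567/986, mR=9/17; mL+mR=-45/986 → advance -1; mR−mL=1089/986 → turn +1·90°
n=2: pose=(4,5,N); sL=90/349, sR=18/65; mL=-8991/22685, mR=18/65; mL+mR=-2709/22685 → advance -1; mR−mL=15273/22685 → turn +1·90°
n=3: pose=(4,4,W); sL=1/2, sR=45/146; mL=-191/292, mR=45/146; mL+mR=-101/292 → advance -1; mR−mL=281/292 → turn +1·90°
n=4: pose=(5,4,S); sL=90/121, sR=90/137; mL=-17775/16577, mR=90/137; mL+mR=-6885/16577 → advance -1; mR−mL=28665/16577 → turn +1·90°
n=5: pose=(5,5,E); sL=9/29, sR=9/17; mL=-567/986, mR=9/17; mL+mR=-45/986 → advance -1; mR−mL=1089/986 → turn +1·90°
n=6: pose=(4,5,N); sL=90/349, sR=18/65; mL=-8991/22685, mR=18/65; mL+mR=-2709/22685 → advance -1; mR−mL=15273/22685 → turn +1·90°
n=7: pose=(4,4,W); sL=1/2, sR=45/146; mL=-191/292, mR=45/146; mL+mR=-101/292 → advance -1; mR−mL=281/292 → turn +1·90°

0 90/121 90/137 -17775/16577 90/137 5 4 S
1 9/29 9/17 -567/986 9/17 5 5 E
2 90/349 18/65 -8991/22685 18/65 4 5 N
3 1/2 45/146 -191/292 45/146 4 4 W
4 90/121 90/137 -17775/16577 90/137 5 4 S
5 9/29 9/17 -567/986 9/17 5 5 E
6 90/349 18/65 -8991/22685 18/65 4 5 N
7 1/2 45/146 -191/292 45/146 4 4 W
final 5 4 S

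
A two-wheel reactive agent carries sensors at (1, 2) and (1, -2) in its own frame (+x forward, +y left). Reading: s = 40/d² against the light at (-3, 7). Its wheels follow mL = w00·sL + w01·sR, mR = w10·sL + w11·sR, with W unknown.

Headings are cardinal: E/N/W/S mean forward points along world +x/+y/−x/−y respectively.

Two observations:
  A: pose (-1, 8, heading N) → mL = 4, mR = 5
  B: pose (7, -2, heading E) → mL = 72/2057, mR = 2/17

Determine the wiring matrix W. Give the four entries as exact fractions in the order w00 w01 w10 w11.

1/2 -1/2 1/2 0

obs A: pose=(-1,8,N) → sL=10, sR=2, mL=4, mR=5
obs B: pose=(7,-2,E) → sL=4/17, sR=20/121, mL=72/2057, mR=2/17
sensor matrix S = [[10, 2], [4/17, 20/121]]; det S = 2432/2057
solve [mL_A; mL_B] = S·[w00; w01] and [mR_A; mR_B] = S·[w10; w11]:
  w00 = 1/2, w01 = -1/2, w10 = 1/2, w11 = 0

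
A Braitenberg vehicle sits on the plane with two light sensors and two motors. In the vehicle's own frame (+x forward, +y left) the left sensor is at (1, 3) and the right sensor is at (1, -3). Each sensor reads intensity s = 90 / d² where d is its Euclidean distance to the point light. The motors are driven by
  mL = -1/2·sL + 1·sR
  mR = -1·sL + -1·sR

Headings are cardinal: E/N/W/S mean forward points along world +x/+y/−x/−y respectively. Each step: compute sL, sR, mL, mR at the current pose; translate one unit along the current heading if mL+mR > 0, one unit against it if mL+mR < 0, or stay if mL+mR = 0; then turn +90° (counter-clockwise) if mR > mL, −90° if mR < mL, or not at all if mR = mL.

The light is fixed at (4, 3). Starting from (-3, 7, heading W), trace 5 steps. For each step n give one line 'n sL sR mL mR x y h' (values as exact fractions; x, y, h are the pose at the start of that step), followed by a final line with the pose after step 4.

0 18/13 90/113 153/1469 -3204/1469 -3 7 W
1 45/53 45/17 4005/1802 -3150/901 -2 7 N
2 90/61 18/5 873/305 -1548/305 -2 6 E
3 9/2 45/52 -18/13 -279/52 -3 6 S
4 18/13 90/113 153/1469 -3204/1469 -3 7 W
final -2 7 N

n=0: pose=(-3,7,W); sL=18/13, sR=90/113; mL=153/1469, mR=-3204/1469; mL+mR=-27/13 → advance -1; mR−mL=-3357/1469 → turn -1·90°
n=1: pose=(-2,7,N); sL=45/53, sR=45/17; mL=4005/1802, mR=-3150/901; mL+mR=-135/106 → advance -1; mR−mL=-10305/1802 → turn -1·90°
n=2: pose=(-2,6,E); sL=90/61, sR=18/5; mL=873/305, mR=-1548/305; mL+mR=-135/61 → advance -1; mR−mL=-2421/305 → turn -1·90°
n=3: pose=(-3,6,S); sL=9/2, sR=45/52; mL=-18/13, mR=-279/52; mL+mR=-27/4 → advance -1; mR−mL=-207/52 → turn -1·90°
n=4: pose=(-3,7,W); sL=18/13, sR=90/113; mL=153/1469, mR=-3204/1469; mL+mR=-27/13 → advance -1; mR−mL=-3357/1469 → turn -1·90°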